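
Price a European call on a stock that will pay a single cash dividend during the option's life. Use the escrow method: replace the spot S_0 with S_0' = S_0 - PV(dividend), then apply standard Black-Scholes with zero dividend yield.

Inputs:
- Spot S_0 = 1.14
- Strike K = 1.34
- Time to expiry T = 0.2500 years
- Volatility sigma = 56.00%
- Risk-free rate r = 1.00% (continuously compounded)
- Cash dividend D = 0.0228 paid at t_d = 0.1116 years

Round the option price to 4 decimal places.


Answer: Price = 0.0537

Derivation:
PV(D) = D * exp(-r * t_d) = 0.0228 * 0.99888462 = 0.02277457
S_0' = S_0 - PV(D) = 1.1400 - 0.02277457 = 1.11722543
d1 = (ln(S_0'/K) + (r + sigma^2/2)*T) / (sigma*sqrt(T)) = -0.50043320
d2 = d1 - sigma*sqrt(T) = -0.78043320
exp(-rT) = 0.99750312
N(d1) = 0.30838504; N(d2) = 0.21756797
C = S_0' * N(d1) - K * exp(-rT) * N(d2) = 1.11722543 * 0.30838504 - 1.3400 * 0.99750312 * 0.21756797 = 0.0537


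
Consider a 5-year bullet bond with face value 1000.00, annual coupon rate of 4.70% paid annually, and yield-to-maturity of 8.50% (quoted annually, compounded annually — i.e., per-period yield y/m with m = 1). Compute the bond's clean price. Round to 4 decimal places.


Coupon per period c = face * coupon_rate / m = 47.000000
Periods per year m = 1; per-period yield y/m = 0.085000
Number of cashflows N = 5
Cashflows (t years, CF_t, discount factor 1/(1+y/m)^(m*t), PV):
  t = 1.0000: CF_t = 47.000000, DF = 0.921659, PV = 43.317972
  t = 2.0000: CF_t = 47.000000, DF = 0.849455, PV = 39.924398
  t = 3.0000: CF_t = 47.000000, DF = 0.782908, PV = 36.796681
  t = 4.0000: CF_t = 47.000000, DF = 0.721574, PV = 33.913991
  t = 5.0000: CF_t = 1047.000000, DF = 0.665045, PV = 696.302558
Price P = sum_t PV_t = 850.255601

Answer: Price = 850.2556


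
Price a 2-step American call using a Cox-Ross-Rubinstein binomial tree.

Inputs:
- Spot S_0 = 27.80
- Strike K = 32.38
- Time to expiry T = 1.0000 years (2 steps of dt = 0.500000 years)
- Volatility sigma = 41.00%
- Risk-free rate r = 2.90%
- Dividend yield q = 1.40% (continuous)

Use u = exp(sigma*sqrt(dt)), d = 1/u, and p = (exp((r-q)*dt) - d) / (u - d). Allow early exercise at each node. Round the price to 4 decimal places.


Answer: Price = V(0,0) = 3.2589

Derivation:
dt = T/N = 0.500000
u = exp(sigma*sqrt(dt)) = 1.336312; d = 1/u = 0.748328
p = (exp((r-q)*dt) - d) / (u - d) = 0.440828
Discount per step: exp(-r*dt) = 0.985605
Stock lattice S(k, i) with i counting down-moves:
  k=0: S(0,0) = 27.8000
  k=1: S(1,0) = 37.1495; S(1,1) = 20.8035
  k=2: S(2,0) = 49.6433; S(2,1) = 27.8000; S(2,2) = 15.5679
Terminal payoffs V(N, i) = max(S_T - K, 0):
  V(2,0) = 17.263307; V(2,1) = 0.000000; V(2,2) = 0.000000
Backward induction: V(k, i) = exp(-r*dt) * [p * V(k+1, i) + (1-p) * V(k+1, i+1)]; then take max(V_cont, immediate exercise) for American.
  V(1,0) = exp(-r*dt) * [p*17.263307 + (1-p)*0.000000] = 7.500605; exercise = 4.769481; V(1,0) = max -> 7.500605
  V(1,1) = exp(-r*dt) * [p*0.000000 + (1-p)*0.000000] = 0.000000; exercise = 0.000000; V(1,1) = max -> 0.000000
  V(0,0) = exp(-r*dt) * [p*7.500605 + (1-p)*0.000000] = 3.258881; exercise = 0.000000; V(0,0) = max -> 3.258881


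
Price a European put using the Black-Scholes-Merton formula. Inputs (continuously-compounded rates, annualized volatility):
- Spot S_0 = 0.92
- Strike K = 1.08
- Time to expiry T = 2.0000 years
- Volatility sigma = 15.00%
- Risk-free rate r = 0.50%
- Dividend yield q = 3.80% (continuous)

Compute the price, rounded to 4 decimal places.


d1 = (ln(S/K) + (r - q + 0.5*sigma^2) * T) / (sigma * sqrt(T)) = -0.96092347
d2 = d1 - sigma * sqrt(T) = -1.17305550
exp(-rT) = 0.99004983; exp(-qT) = 0.92681621
P = K * exp(-rT) * N(-d2) - S_0 * exp(-qT) * N(-d1)
N(-d1) = 0.83170467; N(-d2) = 0.87961323
P = 1.0800 * 0.99004983 * 0.87961323 - 0.9200 * 0.92681621 * 0.83170467 = 0.2314

Answer: Price = 0.2314


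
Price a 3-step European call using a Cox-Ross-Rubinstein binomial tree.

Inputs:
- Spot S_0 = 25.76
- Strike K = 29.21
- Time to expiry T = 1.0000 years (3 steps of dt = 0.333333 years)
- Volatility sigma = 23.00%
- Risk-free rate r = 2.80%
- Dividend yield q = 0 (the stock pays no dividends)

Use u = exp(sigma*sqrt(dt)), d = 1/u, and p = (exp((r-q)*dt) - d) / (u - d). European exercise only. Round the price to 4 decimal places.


Answer: Price = V(0,0) = 1.2030

Derivation:
dt = T/N = 0.333333
u = exp(sigma*sqrt(dt)) = 1.142011; d = 1/u = 0.875648
p = (exp((r-q)*dt) - d) / (u - d) = 0.502055
Discount per step: exp(-r*dt) = 0.990710
Stock lattice S(k, i) with i counting down-moves:
  k=0: S(0,0) = 25.7600
  k=1: S(1,0) = 29.4182; S(1,1) = 22.5567
  k=2: S(2,0) = 33.5959; S(2,1) = 25.7600; S(2,2) = 19.7517
  k=3: S(3,0) = 38.3669; S(3,1) = 29.4182; S(3,2) = 22.5567; S(3,3) = 17.2956
Terminal payoffs V(N, i) = max(S_T - K, 0):
  V(3,0) = 9.156880; V(3,1) = 0.208198; V(3,2) = 0.000000; V(3,3) = 0.000000
Backward induction: V(k, i) = exp(-r*dt) * [p * V(k+1, i) + (1-p) * V(k+1, i+1)].
  V(2,0) = exp(-r*dt) * [p*9.156880 + (1-p)*0.208198] = 4.657258
  V(2,1) = exp(-r*dt) * [p*0.208198 + (1-p)*0.000000] = 0.103556
  V(2,2) = exp(-r*dt) * [p*0.000000 + (1-p)*0.000000] = 0.000000
  V(1,0) = exp(-r*dt) * [p*4.657258 + (1-p)*0.103556] = 2.367564
  V(1,1) = exp(-r*dt) * [p*0.103556 + (1-p)*0.000000] = 0.051508
  V(0,0) = exp(-r*dt) * [p*2.367564 + (1-p)*0.051508] = 1.203015


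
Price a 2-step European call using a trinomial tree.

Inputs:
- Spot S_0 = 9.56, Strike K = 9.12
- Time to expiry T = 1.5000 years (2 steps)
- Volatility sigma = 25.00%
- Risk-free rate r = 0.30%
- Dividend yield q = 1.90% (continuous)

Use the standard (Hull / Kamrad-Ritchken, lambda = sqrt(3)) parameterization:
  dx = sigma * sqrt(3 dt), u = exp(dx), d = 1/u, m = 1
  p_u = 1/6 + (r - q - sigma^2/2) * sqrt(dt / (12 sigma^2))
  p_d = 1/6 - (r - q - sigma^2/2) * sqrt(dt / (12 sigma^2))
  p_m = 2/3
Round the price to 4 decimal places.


dt = T/N = 0.750000; dx = sigma*sqrt(3*dt) = 0.375000
u = exp(dx) = 1.454991; d = 1/u = 0.687289
p_u = 0.119417, p_m = 0.666667, p_d = 0.213917
Discount per step: exp(-r*dt) = 0.997753
Stock lattice S(k, j) with j the centered position index:
  k=0: S(0,+0) = 9.5600
  k=1: S(1,-1) = 6.5705; S(1,+0) = 9.5600; S(1,+1) = 13.9097
  k=2: S(2,-2) = 4.5158; S(2,-1) = 6.5705; S(2,+0) = 9.5600; S(2,+1) = 13.9097; S(2,+2) = 20.2385
Terminal payoffs V(N, j) = max(S_T - K, 0):
  V(2,-2) = 0.000000; V(2,-1) = 0.000000; V(2,+0) = 0.440000; V(2,+1) = 4.789718; V(2,+2) = 11.118520
Backward induction: V(k, j) = exp(-r*dt) * [p_u * V(k+1, j+1) + p_m * V(k+1, j) + p_d * V(k+1, j-1)]
  V(1,-1) = exp(-r*dt) * [p_u*0.440000 + p_m*0.000000 + p_d*0.000000] = 0.052425
  V(1,+0) = exp(-r*dt) * [p_u*4.789718 + p_m*0.440000 + p_d*0.000000] = 0.863361
  V(1,+1) = exp(-r*dt) * [p_u*11.118520 + p_m*4.789718 + p_d*0.440000] = 4.604633
  V(0,+0) = exp(-r*dt) * [p_u*4.604633 + p_m*0.863361 + p_d*0.052425] = 1.134104

Answer: Price = V(0,0) = 1.1341


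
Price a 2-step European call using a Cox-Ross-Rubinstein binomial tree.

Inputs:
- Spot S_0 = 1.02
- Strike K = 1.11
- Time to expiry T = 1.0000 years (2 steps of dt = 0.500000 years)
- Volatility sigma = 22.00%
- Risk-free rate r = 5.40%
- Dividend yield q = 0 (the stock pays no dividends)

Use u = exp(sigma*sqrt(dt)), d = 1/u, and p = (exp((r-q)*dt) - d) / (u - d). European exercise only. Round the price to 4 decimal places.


dt = T/N = 0.500000
u = exp(sigma*sqrt(dt)) = 1.168316; d = 1/u = 0.855933
p = (exp((r-q)*dt) - d) / (u - d) = 0.548797
Discount per step: exp(-r*dt) = 0.973361
Stock lattice S(k, i) with i counting down-moves:
  k=0: S(0,0) = 1.0200
  k=1: S(1,0) = 1.1917; S(1,1) = 0.8731
  k=2: S(2,0) = 1.3923; S(2,1) = 1.0200; S(2,2) = 0.7473
Terminal payoffs V(N, i) = max(S_T - K, 0):
  V(2,0) = 0.282262; V(2,1) = 0.000000; V(2,2) = 0.000000
Backward induction: V(k, i) = exp(-r*dt) * [p * V(k+1, i) + (1-p) * V(k+1, i+1)].
  V(1,0) = exp(-r*dt) * [p*0.282262 + (1-p)*0.000000] = 0.150778
  V(1,1) = exp(-r*dt) * [p*0.000000 + (1-p)*0.000000] = 0.000000
  V(0,0) = exp(-r*dt) * [p*0.150778 + (1-p)*0.000000] = 0.080542

Answer: Price = V(0,0) = 0.0805


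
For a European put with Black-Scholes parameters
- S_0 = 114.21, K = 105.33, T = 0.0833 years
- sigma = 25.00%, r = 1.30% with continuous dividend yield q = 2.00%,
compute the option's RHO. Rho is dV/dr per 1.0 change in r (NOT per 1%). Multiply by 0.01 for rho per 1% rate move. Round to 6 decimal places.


Answer: Rho = -1.232319

Derivation:
d1 = 1.1497658422; d2 = 1.0776114938
phi(d1) = 0.2059917254; exp(-qT) = 0.9983353870; exp(-rT) = 0.9989176861
N(-d2) = 0.1406035854
Rho = -K*T*exp(-rT)*N(-d2) = -105.3300 * 0.0833 * 0.9989176861 * 0.1406035854 = -1.232319


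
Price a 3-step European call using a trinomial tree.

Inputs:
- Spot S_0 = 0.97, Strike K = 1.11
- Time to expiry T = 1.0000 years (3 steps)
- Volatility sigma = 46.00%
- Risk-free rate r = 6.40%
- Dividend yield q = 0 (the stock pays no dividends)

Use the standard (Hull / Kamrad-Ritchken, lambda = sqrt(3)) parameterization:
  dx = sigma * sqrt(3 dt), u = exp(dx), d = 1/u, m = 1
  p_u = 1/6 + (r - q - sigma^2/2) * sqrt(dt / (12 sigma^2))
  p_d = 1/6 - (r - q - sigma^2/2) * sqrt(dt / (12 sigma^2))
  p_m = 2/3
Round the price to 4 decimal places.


Answer: Price = V(0,0) = 0.1518

Derivation:
dt = T/N = 0.333333; dx = sigma*sqrt(3*dt) = 0.460000
u = exp(dx) = 1.584074; d = 1/u = 0.631284
p_u = 0.151522, p_m = 0.666667, p_d = 0.181812
Discount per step: exp(-r*dt) = 0.978893
Stock lattice S(k, j) with j the centered position index:
  k=0: S(0,+0) = 0.9700
  k=1: S(1,-1) = 0.6123; S(1,+0) = 0.9700; S(1,+1) = 1.5366
  k=2: S(2,-2) = 0.3866; S(2,-1) = 0.6123; S(2,+0) = 0.9700; S(2,+1) = 1.5366; S(2,+2) = 2.4340
  k=3: S(3,-3) = 0.2440; S(3,-2) = 0.3866; S(3,-1) = 0.6123; S(3,+0) = 0.9700; S(3,+1) = 1.5366; S(3,+2) = 2.4340; S(3,+3) = 3.8557
Terminal payoffs V(N, j) = max(S_T - K, 0):
  V(3,-3) = 0.000000; V(3,-2) = 0.000000; V(3,-1) = 0.000000; V(3,+0) = 0.000000; V(3,+1) = 0.426552; V(3,+2) = 1.324012; V(3,+3) = 2.745655
Backward induction: V(k, j) = exp(-r*dt) * [p_u * V(k+1, j+1) + p_m * V(k+1, j) + p_d * V(k+1, j-1)]
  V(2,-2) = exp(-r*dt) * [p_u*0.000000 + p_m*0.000000 + p_d*0.000000] = 0.000000
  V(2,-1) = exp(-r*dt) * [p_u*0.000000 + p_m*0.000000 + p_d*0.000000] = 0.000000
  V(2,+0) = exp(-r*dt) * [p_u*0.426552 + p_m*0.000000 + p_d*0.000000] = 0.063268
  V(2,+1) = exp(-r*dt) * [p_u*1.324012 + p_m*0.426552 + p_d*0.000000] = 0.474748
  V(2,+2) = exp(-r*dt) * [p_u*2.745655 + p_m*1.324012 + p_d*0.426552] = 1.347204
  V(1,-1) = exp(-r*dt) * [p_u*0.063268 + p_m*0.000000 + p_d*0.000000] = 0.009384
  V(1,+0) = exp(-r*dt) * [p_u*0.474748 + p_m*0.063268 + p_d*0.000000] = 0.111704
  V(1,+1) = exp(-r*dt) * [p_u*1.347204 + p_m*0.474748 + p_d*0.063268] = 0.520900
  V(0,+0) = exp(-r*dt) * [p_u*0.520900 + p_m*0.111704 + p_d*0.009384] = 0.151830


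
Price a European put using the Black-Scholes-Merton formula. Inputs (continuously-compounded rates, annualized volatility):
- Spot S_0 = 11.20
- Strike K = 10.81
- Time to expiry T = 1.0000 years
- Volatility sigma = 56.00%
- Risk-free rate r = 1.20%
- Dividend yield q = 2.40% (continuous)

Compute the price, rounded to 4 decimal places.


d1 = (ln(S/K) + (r - q + 0.5*sigma^2) * T) / (sigma * sqrt(T)) = 0.32186098
d2 = d1 - sigma * sqrt(T) = -0.23813902
exp(-rT) = 0.98807171; exp(-qT) = 0.97628571
P = K * exp(-rT) * N(-d2) - S_0 * exp(-qT) * N(-d1)
N(-d1) = 0.37377901; N(-d2) = 0.59411337
P = 10.8100 * 0.98807171 * 0.59411337 - 11.2000 * 0.97628571 * 0.37377901 = 2.2587

Answer: Price = 2.2587


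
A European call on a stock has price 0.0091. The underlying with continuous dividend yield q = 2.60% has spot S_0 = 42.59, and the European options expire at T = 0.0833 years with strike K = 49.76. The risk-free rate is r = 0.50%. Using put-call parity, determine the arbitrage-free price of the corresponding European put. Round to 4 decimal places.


Put-call parity: C - P = S_0 * exp(-qT) - K * exp(-rT).
S_0 * exp(-qT) = 42.5900 * 0.99783654 = 42.49785839
K * exp(-rT) = 49.7600 * 0.99958359 = 49.73927928
P = C - S*exp(-qT) + K*exp(-rT)
P = 0.0091 - 42.49785839 + 49.73927928 = 7.2505

Answer: Put price = 7.2505


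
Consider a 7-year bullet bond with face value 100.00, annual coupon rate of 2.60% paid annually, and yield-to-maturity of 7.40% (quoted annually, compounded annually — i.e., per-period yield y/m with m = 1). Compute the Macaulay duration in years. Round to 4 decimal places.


Answer: Macaulay duration = 6.3907 years

Derivation:
Coupon per period c = face * coupon_rate / m = 2.600000
Periods per year m = 1; per-period yield y/m = 0.074000
Number of cashflows N = 7
Cashflows (t years, CF_t, discount factor 1/(1+y/m)^(m*t), PV):
  t = 1.0000: CF_t = 2.600000, DF = 0.931099, PV = 2.420857
  t = 2.0000: CF_t = 2.600000, DF = 0.866945, PV = 2.254056
  t = 3.0000: CF_t = 2.600000, DF = 0.807211, PV = 2.098749
  t = 4.0000: CF_t = 2.600000, DF = 0.751593, PV = 1.954142
  t = 5.0000: CF_t = 2.600000, DF = 0.699808, PV = 1.819500
  t = 6.0000: CF_t = 2.600000, DF = 0.651590, PV = 1.694134
  t = 7.0000: CF_t = 102.600000, DF = 0.606694, PV = 62.246852
Price P = sum_t PV_t = 74.488289
Macaulay numerator sum_t t * PV_t:
  t * PV_t at t = 1.0000: 2.420857
  t * PV_t at t = 2.0000: 4.508113
  t * PV_t at t = 3.0000: 6.296247
  t * PV_t at t = 4.0000: 7.816570
  t * PV_t at t = 5.0000: 9.097498
  t * PV_t at t = 6.0000: 10.164802
  t * PV_t at t = 7.0000: 435.727962
Macaulay duration D = (sum_t t * PV_t) / P = 476.032048 / 74.488289 = 6.390696


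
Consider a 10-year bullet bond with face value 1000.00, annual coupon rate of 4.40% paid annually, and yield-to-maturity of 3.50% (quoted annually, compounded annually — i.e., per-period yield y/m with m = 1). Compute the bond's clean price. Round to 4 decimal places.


Coupon per period c = face * coupon_rate / m = 44.000000
Periods per year m = 1; per-period yield y/m = 0.035000
Number of cashflows N = 10
Cashflows (t years, CF_t, discount factor 1/(1+y/m)^(m*t), PV):
  t = 1.0000: CF_t = 44.000000, DF = 0.966184, PV = 42.512077
  t = 2.0000: CF_t = 44.000000, DF = 0.933511, PV = 41.074471
  t = 3.0000: CF_t = 44.000000, DF = 0.901943, PV = 39.685479
  t = 4.0000: CF_t = 44.000000, DF = 0.871442, PV = 38.343458
  t = 5.0000: CF_t = 44.000000, DF = 0.841973, PV = 37.046819
  t = 6.0000: CF_t = 44.000000, DF = 0.813501, PV = 35.794028
  t = 7.0000: CF_t = 44.000000, DF = 0.785991, PV = 34.583602
  t = 8.0000: CF_t = 44.000000, DF = 0.759412, PV = 33.414108
  t = 9.0000: CF_t = 44.000000, DF = 0.733731, PV = 32.284163
  t = 10.0000: CF_t = 1044.000000, DF = 0.708919, PV = 740.111242
Price P = sum_t PV_t = 1074.849448

Answer: Price = 1074.8494


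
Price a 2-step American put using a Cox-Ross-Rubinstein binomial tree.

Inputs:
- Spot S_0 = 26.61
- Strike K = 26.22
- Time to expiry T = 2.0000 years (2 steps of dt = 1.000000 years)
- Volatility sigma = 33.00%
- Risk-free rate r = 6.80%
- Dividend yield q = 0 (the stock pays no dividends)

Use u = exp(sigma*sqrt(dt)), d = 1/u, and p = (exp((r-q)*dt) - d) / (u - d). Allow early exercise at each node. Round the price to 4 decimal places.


Answer: Price = V(0,0) = 3.1597

Derivation:
dt = T/N = 1.000000
u = exp(sigma*sqrt(dt)) = 1.390968; d = 1/u = 0.718924
p = (exp((r-q)*dt) - d) / (u - d) = 0.522944
Discount per step: exp(-r*dt) = 0.934260
Stock lattice S(k, i) with i counting down-moves:
  k=0: S(0,0) = 26.6100
  k=1: S(1,0) = 37.0137; S(1,1) = 19.1306
  k=2: S(2,0) = 51.4848; S(2,1) = 26.6100; S(2,2) = 13.7534
Terminal payoffs V(N, i) = max(K - S_T, 0):
  V(2,0) = 0.000000; V(2,1) = 0.000000; V(2,2) = 12.466586
Backward induction: V(k, i) = exp(-r*dt) * [p * V(k+1, i) + (1-p) * V(k+1, i+1)]; then take max(V_cont, immediate exercise) for American.
  V(1,0) = exp(-r*dt) * [p*0.000000 + (1-p)*0.000000] = 0.000000; exercise = 0.000000; V(1,0) = max -> 0.000000
  V(1,1) = exp(-r*dt) * [p*0.000000 + (1-p)*12.466586] = 5.556290; exercise = 7.089439; V(1,1) = max -> 7.089439
  V(0,0) = exp(-r*dt) * [p*0.000000 + (1-p)*7.089439] = 3.159725; exercise = 0.000000; V(0,0) = max -> 3.159725


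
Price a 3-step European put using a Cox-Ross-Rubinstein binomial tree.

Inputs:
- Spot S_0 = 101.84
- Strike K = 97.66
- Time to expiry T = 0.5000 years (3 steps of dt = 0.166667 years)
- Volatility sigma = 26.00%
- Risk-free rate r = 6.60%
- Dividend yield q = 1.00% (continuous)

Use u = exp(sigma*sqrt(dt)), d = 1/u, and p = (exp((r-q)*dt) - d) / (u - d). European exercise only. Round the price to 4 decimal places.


Answer: Price = V(0,0) = 4.6873

Derivation:
dt = T/N = 0.166667
u = exp(sigma*sqrt(dt)) = 1.111983; d = 1/u = 0.899295
p = (exp((r-q)*dt) - d) / (u - d) = 0.517577
Discount per step: exp(-r*dt) = 0.989060
Stock lattice S(k, i) with i counting down-moves:
  k=0: S(0,0) = 101.8400
  k=1: S(1,0) = 113.2443; S(1,1) = 91.5842
  k=2: S(2,0) = 125.9257; S(2,1) = 101.8400; S(2,2) = 82.3611
  k=3: S(3,0) = 140.0272; S(3,1) = 113.2443; S(3,2) = 91.5842; S(3,3) = 74.0669
Terminal payoffs V(N, i) = max(K - S_T, 0):
  V(3,0) = 0.000000; V(3,1) = 0.000000; V(3,2) = 6.075834; V(3,3) = 23.593059
Backward induction: V(k, i) = exp(-r*dt) * [p * V(k+1, i) + (1-p) * V(k+1, i+1)].
  V(2,0) = exp(-r*dt) * [p*0.000000 + (1-p)*0.000000] = 0.000000
  V(2,1) = exp(-r*dt) * [p*0.000000 + (1-p)*6.075834] = 2.899057
  V(2,2) = exp(-r*dt) * [p*6.075834 + (1-p)*23.593059] = 14.367631
  V(1,0) = exp(-r*dt) * [p*0.000000 + (1-p)*2.899057] = 1.383272
  V(1,1) = exp(-r*dt) * [p*2.899057 + (1-p)*14.367631] = 8.339521
  V(0,0) = exp(-r*dt) * [p*1.383272 + (1-p)*8.339521] = 4.687282


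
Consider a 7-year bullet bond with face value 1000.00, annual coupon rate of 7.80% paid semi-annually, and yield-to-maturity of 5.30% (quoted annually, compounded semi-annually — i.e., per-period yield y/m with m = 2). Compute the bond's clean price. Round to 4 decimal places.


Answer: Price = 1144.6296

Derivation:
Coupon per period c = face * coupon_rate / m = 39.000000
Periods per year m = 2; per-period yield y/m = 0.026500
Number of cashflows N = 14
Cashflows (t years, CF_t, discount factor 1/(1+y/m)^(m*t), PV):
  t = 0.5000: CF_t = 39.000000, DF = 0.974184, PV = 37.993181
  t = 1.0000: CF_t = 39.000000, DF = 0.949035, PV = 37.012353
  t = 1.5000: CF_t = 39.000000, DF = 0.924535, PV = 36.056847
  t = 2.0000: CF_t = 39.000000, DF = 0.900667, PV = 35.126008
  t = 2.5000: CF_t = 39.000000, DF = 0.877415, PV = 34.219199
  t = 3.0000: CF_t = 39.000000, DF = 0.854764, PV = 33.335800
  t = 3.5000: CF_t = 39.000000, DF = 0.832698, PV = 32.475207
  t = 4.0000: CF_t = 39.000000, DF = 0.811201, PV = 31.636831
  t = 4.5000: CF_t = 39.000000, DF = 0.790259, PV = 30.820099
  t = 5.0000: CF_t = 39.000000, DF = 0.769858, PV = 30.024451
  t = 5.5000: CF_t = 39.000000, DF = 0.749983, PV = 29.249343
  t = 6.0000: CF_t = 39.000000, DF = 0.730622, PV = 28.494246
  t = 6.5000: CF_t = 39.000000, DF = 0.711760, PV = 27.758642
  t = 7.0000: CF_t = 1039.000000, DF = 0.693385, PV = 720.427356
Price P = sum_t PV_t = 1144.629562


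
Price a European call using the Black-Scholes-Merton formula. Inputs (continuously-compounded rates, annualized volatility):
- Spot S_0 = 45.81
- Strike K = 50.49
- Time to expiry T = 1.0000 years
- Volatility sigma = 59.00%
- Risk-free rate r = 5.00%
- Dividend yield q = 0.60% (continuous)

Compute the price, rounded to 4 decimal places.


Answer: Price = 9.6508

Derivation:
d1 = (ln(S/K) + (r - q + 0.5*sigma^2) * T) / (sigma * sqrt(T)) = 0.20470697
d2 = d1 - sigma * sqrt(T) = -0.38529303
exp(-rT) = 0.95122942; exp(-qT) = 0.99401796
C = S_0 * exp(-qT) * N(d1) - K * exp(-rT) * N(d2)
N(d1) = 0.58109946; N(d2) = 0.35001016
C = 45.8100 * 0.99401796 * 0.58109946 - 50.4900 * 0.95122942 * 0.35001016 = 9.6508


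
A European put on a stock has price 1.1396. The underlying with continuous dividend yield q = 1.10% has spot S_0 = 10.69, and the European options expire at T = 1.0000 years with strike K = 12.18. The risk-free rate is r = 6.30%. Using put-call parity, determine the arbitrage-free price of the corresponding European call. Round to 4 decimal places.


Answer: Call price = 0.2763

Derivation:
Put-call parity: C - P = S_0 * exp(-qT) - K * exp(-rT).
S_0 * exp(-qT) = 10.6900 * 0.98906028 = 10.57305438
K * exp(-rT) = 12.1800 * 0.93894347 = 11.43633151
C = P + S*exp(-qT) - K*exp(-rT)
C = 1.1396 + 10.57305438 - 11.43633151 = 0.2763


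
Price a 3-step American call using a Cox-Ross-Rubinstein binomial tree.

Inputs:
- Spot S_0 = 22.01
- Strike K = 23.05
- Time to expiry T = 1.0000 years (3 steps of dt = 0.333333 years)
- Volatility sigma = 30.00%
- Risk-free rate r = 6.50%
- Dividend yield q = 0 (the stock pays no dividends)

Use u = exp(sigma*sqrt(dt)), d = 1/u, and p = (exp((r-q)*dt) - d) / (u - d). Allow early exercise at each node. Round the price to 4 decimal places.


dt = T/N = 0.333333
u = exp(sigma*sqrt(dt)) = 1.189110; d = 1/u = 0.840965
p = (exp((r-q)*dt) - d) / (u - d) = 0.519720
Discount per step: exp(-r*dt) = 0.978566
Stock lattice S(k, i) with i counting down-moves:
  k=0: S(0,0) = 22.0100
  k=1: S(1,0) = 26.1723; S(1,1) = 18.5096
  k=2: S(2,0) = 31.1218; S(2,1) = 22.0100; S(2,2) = 15.5660
  k=3: S(3,0) = 37.0072; S(3,1) = 26.1723; S(3,2) = 18.5096; S(3,3) = 13.0904
Terminal payoffs V(N, i) = max(S_T - K, 0):
  V(3,0) = 13.957187; V(3,1) = 3.122310; V(3,2) = 0.000000; V(3,3) = 0.000000
Backward induction: V(k, i) = exp(-r*dt) * [p * V(k+1, i) + (1-p) * V(k+1, i+1)]; then take max(V_cont, immediate exercise) for American.
  V(2,0) = exp(-r*dt) * [p*13.957187 + (1-p)*3.122310] = 8.565799; exercise = 8.071754; V(2,0) = max -> 8.565799
  V(2,1) = exp(-r*dt) * [p*3.122310 + (1-p)*0.000000] = 1.587947; exercise = 0.000000; V(2,1) = max -> 1.587947
  V(2,2) = exp(-r*dt) * [p*0.000000 + (1-p)*0.000000] = 0.000000; exercise = 0.000000; V(2,2) = max -> 0.000000
  V(1,0) = exp(-r*dt) * [p*8.565799 + (1-p)*1.587947] = 5.102714; exercise = 3.122310; V(1,0) = max -> 5.102714
  V(1,1) = exp(-r*dt) * [p*1.587947 + (1-p)*0.000000] = 0.807600; exercise = 0.000000; V(1,1) = max -> 0.807600
  V(0,0) = exp(-r*dt) * [p*5.102714 + (1-p)*0.807600] = 2.974703; exercise = 0.000000; V(0,0) = max -> 2.974703

Answer: Price = V(0,0) = 2.9747


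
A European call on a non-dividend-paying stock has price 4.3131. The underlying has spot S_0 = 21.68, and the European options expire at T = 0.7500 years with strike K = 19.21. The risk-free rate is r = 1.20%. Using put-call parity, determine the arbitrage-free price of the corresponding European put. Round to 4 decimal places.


Put-call parity: C - P = S_0 * exp(-qT) - K * exp(-rT).
S_0 * exp(-qT) = 21.6800 * 1.00000000 = 21.68000000
K * exp(-rT) = 19.2100 * 0.99104038 = 19.03788568
P = C - S*exp(-qT) + K*exp(-rT)
P = 4.3131 - 21.68000000 + 19.03788568 = 1.6710

Answer: Put price = 1.6710


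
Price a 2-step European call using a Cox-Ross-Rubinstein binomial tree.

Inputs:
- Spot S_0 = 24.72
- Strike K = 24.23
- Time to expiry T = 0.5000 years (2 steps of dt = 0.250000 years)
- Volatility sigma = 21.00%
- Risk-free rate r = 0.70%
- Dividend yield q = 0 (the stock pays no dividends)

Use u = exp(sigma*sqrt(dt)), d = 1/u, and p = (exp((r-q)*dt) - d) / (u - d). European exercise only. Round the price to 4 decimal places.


dt = T/N = 0.250000
u = exp(sigma*sqrt(dt)) = 1.110711; d = 1/u = 0.900325
p = (exp((r-q)*dt) - d) / (u - d) = 0.482099
Discount per step: exp(-r*dt) = 0.998252
Stock lattice S(k, i) with i counting down-moves:
  k=0: S(0,0) = 24.7200
  k=1: S(1,0) = 27.4568; S(1,1) = 22.2560
  k=2: S(2,0) = 30.4965; S(2,1) = 24.7200; S(2,2) = 20.0376
Terminal payoffs V(N, i) = max(S_T - K, 0):
  V(2,0) = 6.266522; V(2,1) = 0.490000; V(2,2) = 0.000000
Backward induction: V(k, i) = exp(-r*dt) * [p * V(k+1, i) + (1-p) * V(k+1, i+1)].
  V(1,0) = exp(-r*dt) * [p*6.266522 + (1-p)*0.490000] = 3.269132
  V(1,1) = exp(-r*dt) * [p*0.490000 + (1-p)*0.000000] = 0.235816
  V(0,0) = exp(-r*dt) * [p*3.269132 + (1-p)*0.235816] = 1.695206

Answer: Price = V(0,0) = 1.6952


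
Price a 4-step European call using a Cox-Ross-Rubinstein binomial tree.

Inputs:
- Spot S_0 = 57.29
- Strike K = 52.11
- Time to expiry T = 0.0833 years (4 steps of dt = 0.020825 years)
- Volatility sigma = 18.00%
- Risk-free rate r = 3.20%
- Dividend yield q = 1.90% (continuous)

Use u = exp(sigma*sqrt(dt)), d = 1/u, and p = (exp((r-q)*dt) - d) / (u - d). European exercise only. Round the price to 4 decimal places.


Answer: Price = V(0,0) = 5.2580

Derivation:
dt = T/N = 0.020825
u = exp(sigma*sqrt(dt)) = 1.026316; d = 1/u = 0.974359
p = (exp((r-q)*dt) - d) / (u - d) = 0.498718
Discount per step: exp(-r*dt) = 0.999334
Stock lattice S(k, i) with i counting down-moves:
  k=0: S(0,0) = 57.2900
  k=1: S(1,0) = 58.7976; S(1,1) = 55.8210
  k=2: S(2,0) = 60.3449; S(2,1) = 57.2900; S(2,2) = 54.3897
  k=3: S(3,0) = 61.9330; S(3,1) = 58.7976; S(3,2) = 55.8210; S(3,3) = 52.9951
  k=4: S(4,0) = 63.5628; S(4,1) = 60.3449; S(4,2) = 57.2900; S(4,3) = 54.3897; S(4,4) = 51.6362
Terminal payoffs V(N, i) = max(S_T - K, 0):
  V(4,0) = 11.452797; V(4,1) = 8.234947; V(4,2) = 5.180000; V(4,3) = 2.279709; V(4,4) = 0.000000
Backward induction: V(k, i) = exp(-r*dt) * [p * V(k+1, i) + (1-p) * V(k+1, i+1)].
  V(3,0) = exp(-r*dt) * [p*11.452797 + (1-p)*8.234947] = 9.833191
  V(3,1) = exp(-r*dt) * [p*8.234947 + (1-p)*5.180000] = 6.699091
  V(3,2) = exp(-r*dt) * [p*5.180000 + (1-p)*2.279709] = 3.723653
  V(3,3) = exp(-r*dt) * [p*2.279709 + (1-p)*0.000000] = 1.136174
  V(2,0) = exp(-r*dt) * [p*9.833191 + (1-p)*6.699091] = 8.256618
  V(2,1) = exp(-r*dt) * [p*6.699091 + (1-p)*3.723653] = 5.204087
  V(2,2) = exp(-r*dt) * [p*3.723653 + (1-p)*1.136174] = 2.424979
  V(1,0) = exp(-r*dt) * [p*8.256618 + (1-p)*5.204087] = 6.721958
  V(1,1) = exp(-r*dt) * [p*5.204087 + (1-p)*2.424979] = 3.808431
  V(0,0) = exp(-r*dt) * [p*6.721958 + (1-p)*3.808431] = 5.257953


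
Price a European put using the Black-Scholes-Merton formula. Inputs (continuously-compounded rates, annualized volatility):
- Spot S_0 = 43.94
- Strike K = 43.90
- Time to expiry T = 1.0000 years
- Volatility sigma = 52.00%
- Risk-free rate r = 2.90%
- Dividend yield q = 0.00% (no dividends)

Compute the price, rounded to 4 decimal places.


Answer: Price = 8.2478

Derivation:
d1 = (ln(S/K) + (r - q + 0.5*sigma^2) * T) / (sigma * sqrt(T)) = 0.31752067
d2 = d1 - sigma * sqrt(T) = -0.20247933
exp(-rT) = 0.97141646; exp(-qT) = 1.00000000
P = K * exp(-rT) * N(-d2) - S_0 * exp(-qT) * N(-d1)
N(-d1) = 0.37542428; N(-d2) = 0.58022899
P = 43.9000 * 0.97141646 * 0.58022899 - 43.9400 * 1.00000000 * 0.37542428 = 8.2478


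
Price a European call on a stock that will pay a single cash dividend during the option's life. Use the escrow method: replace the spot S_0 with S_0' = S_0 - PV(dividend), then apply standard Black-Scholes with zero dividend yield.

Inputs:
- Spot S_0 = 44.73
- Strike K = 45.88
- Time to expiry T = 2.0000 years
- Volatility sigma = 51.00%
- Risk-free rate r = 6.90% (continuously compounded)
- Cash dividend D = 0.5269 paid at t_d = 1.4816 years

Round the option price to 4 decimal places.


PV(D) = D * exp(-r * t_d) = 0.5269 * 0.90282152 = 0.47569666
S_0' = S_0 - PV(D) = 44.7300 - 0.47569666 = 44.25430334
d1 = (ln(S_0'/K) + (r + sigma^2/2)*T) / (sigma*sqrt(T)) = 0.50193951
d2 = d1 - sigma*sqrt(T) = -0.21930941
exp(-rT) = 0.87109869
N(d1) = 0.69214496; N(d2) = 0.41320452
C = S_0' * N(d1) - K * exp(-rT) * N(d2) = 44.25430334 * 0.69214496 - 45.8800 * 0.87109869 * 0.41320452 = 14.1163

Answer: Price = 14.1163


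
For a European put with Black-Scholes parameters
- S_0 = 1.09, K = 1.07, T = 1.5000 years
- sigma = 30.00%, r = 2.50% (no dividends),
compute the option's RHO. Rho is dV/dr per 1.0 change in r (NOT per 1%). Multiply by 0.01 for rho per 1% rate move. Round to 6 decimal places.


d1 = 0.3361762673; d2 = -0.0312471941
phi(d1) = 0.3770242483; exp(-qT) = 1.0000000000; exp(-rT) = 0.9631944177
N(-d2) = 0.5124637986
Rho = -K*T*exp(-rT)*N(-d2) = -1.0700 * 1.5000 * 0.9631944177 * 0.5124637986 = -0.792232

Answer: Rho = -0.792232


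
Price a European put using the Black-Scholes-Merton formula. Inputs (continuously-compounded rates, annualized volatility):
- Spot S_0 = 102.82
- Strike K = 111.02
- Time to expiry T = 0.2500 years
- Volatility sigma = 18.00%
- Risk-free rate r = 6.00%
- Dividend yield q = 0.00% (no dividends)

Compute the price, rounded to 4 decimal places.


Answer: Price = 7.9428

Derivation:
d1 = (ln(S/K) + (r - q + 0.5*sigma^2) * T) / (sigma * sqrt(T)) = -0.64089421
d2 = d1 - sigma * sqrt(T) = -0.73089421
exp(-rT) = 0.98511194; exp(-qT) = 1.00000000
P = K * exp(-rT) * N(-d2) - S_0 * exp(-qT) * N(-d1)
N(-d1) = 0.73920429; N(-d2) = 0.76757811
P = 111.0200 * 0.98511194 * 0.76757811 - 102.8200 * 1.00000000 * 0.73920429 = 7.9428


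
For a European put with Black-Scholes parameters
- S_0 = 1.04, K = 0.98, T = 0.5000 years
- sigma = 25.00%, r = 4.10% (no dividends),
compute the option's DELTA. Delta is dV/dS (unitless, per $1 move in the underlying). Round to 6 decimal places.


d1 = 0.5405034884; d2 = 0.3637267931
phi(d1) = 0.3447242201; exp(-qT) = 1.0000000000; exp(-rT) = 0.9797086965
N(-d1) = 0.2944249280
Delta = -exp(-qT) * N(-d1) = -1.0000000000 * 0.2944249280 = -0.294425

Answer: Delta = -0.294425


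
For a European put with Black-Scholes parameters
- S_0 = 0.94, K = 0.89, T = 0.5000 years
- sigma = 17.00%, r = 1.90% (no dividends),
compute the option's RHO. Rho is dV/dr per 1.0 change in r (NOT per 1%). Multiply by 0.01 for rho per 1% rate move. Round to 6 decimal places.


Answer: Rho = -0.140121

Derivation:
d1 = 0.5938317067; d2 = 0.4736235539
phi(d1) = 0.3344537814; exp(-qT) = 1.0000000000; exp(-rT) = 0.9905449824
N(-d2) = 0.3178841880
Rho = -K*T*exp(-rT)*N(-d2) = -0.8900 * 0.5000 * 0.9905449824 * 0.3178841880 = -0.140121


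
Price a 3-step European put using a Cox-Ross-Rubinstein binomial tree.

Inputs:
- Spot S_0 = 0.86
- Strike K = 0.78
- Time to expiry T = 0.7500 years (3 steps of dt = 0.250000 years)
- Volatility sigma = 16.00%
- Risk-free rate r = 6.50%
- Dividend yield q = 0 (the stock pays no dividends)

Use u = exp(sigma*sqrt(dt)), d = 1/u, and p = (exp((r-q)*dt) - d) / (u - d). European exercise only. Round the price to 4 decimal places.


dt = T/N = 0.250000
u = exp(sigma*sqrt(dt)) = 1.083287; d = 1/u = 0.923116
p = (exp((r-q)*dt) - d) / (u - d) = 0.582294
Discount per step: exp(-r*dt) = 0.983881
Stock lattice S(k, i) with i counting down-moves:
  k=0: S(0,0) = 0.8600
  k=1: S(1,0) = 0.9316; S(1,1) = 0.7939
  k=2: S(2,0) = 1.0092; S(2,1) = 0.8600; S(2,2) = 0.7328
  k=3: S(3,0) = 1.0933; S(3,1) = 0.9316; S(3,2) = 0.7939; S(3,3) = 0.6765
Terminal payoffs V(N, i) = max(K - S_T, 0):
  V(3,0) = 0.000000; V(3,1) = 0.000000; V(3,2) = 0.000000; V(3,3) = 0.103500
Backward induction: V(k, i) = exp(-r*dt) * [p * V(k+1, i) + (1-p) * V(k+1, i+1)].
  V(2,0) = exp(-r*dt) * [p*0.000000 + (1-p)*0.000000] = 0.000000
  V(2,1) = exp(-r*dt) * [p*0.000000 + (1-p)*0.000000] = 0.000000
  V(2,2) = exp(-r*dt) * [p*0.000000 + (1-p)*0.103500] = 0.042536
  V(1,0) = exp(-r*dt) * [p*0.000000 + (1-p)*0.000000] = 0.000000
  V(1,1) = exp(-r*dt) * [p*0.000000 + (1-p)*0.042536] = 0.017481
  V(0,0) = exp(-r*dt) * [p*0.000000 + (1-p)*0.017481] = 0.007184

Answer: Price = V(0,0) = 0.0072


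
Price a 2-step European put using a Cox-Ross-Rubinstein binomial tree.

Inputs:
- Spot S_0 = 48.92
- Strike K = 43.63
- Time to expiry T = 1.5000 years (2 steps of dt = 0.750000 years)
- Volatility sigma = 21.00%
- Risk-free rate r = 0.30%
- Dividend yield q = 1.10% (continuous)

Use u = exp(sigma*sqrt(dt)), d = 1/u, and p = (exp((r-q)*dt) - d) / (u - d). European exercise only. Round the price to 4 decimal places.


Answer: Price = V(0,0) = 3.0236

Derivation:
dt = T/N = 0.750000
u = exp(sigma*sqrt(dt)) = 1.199453; d = 1/u = 0.833714
p = (exp((r-q)*dt) - d) / (u - d) = 0.438303
Discount per step: exp(-r*dt) = 0.997753
Stock lattice S(k, i) with i counting down-moves:
  k=0: S(0,0) = 48.9200
  k=1: S(1,0) = 58.6772; S(1,1) = 40.7853
  k=2: S(2,0) = 70.3806; S(2,1) = 48.9200; S(2,2) = 34.0032
Terminal payoffs V(N, i) = max(K - S_T, 0):
  V(2,0) = 0.000000; V(2,1) = 0.000000; V(2,2) = 9.626766
Backward induction: V(k, i) = exp(-r*dt) * [p * V(k+1, i) + (1-p) * V(k+1, i+1)].
  V(1,0) = exp(-r*dt) * [p*0.000000 + (1-p)*0.000000] = 0.000000
  V(1,1) = exp(-r*dt) * [p*0.000000 + (1-p)*9.626766] = 5.395177
  V(0,0) = exp(-r*dt) * [p*0.000000 + (1-p)*5.395177] = 3.023646


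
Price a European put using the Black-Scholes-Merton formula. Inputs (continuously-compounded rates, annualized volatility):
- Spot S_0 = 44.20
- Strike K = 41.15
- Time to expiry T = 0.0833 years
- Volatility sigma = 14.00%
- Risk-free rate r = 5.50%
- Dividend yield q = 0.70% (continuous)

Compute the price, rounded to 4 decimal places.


d1 = (ln(S/K) + (r - q + 0.5*sigma^2) * T) / (sigma * sqrt(T)) = 1.88869921
d2 = d1 - sigma * sqrt(T) = 1.84829277
exp(-rT) = 0.99542898; exp(-qT) = 0.99941707
P = K * exp(-rT) * N(-d2) - S_0 * exp(-qT) * N(-d1)
N(-d1) = 0.02946607; N(-d2) = 0.03228000
P = 41.1500 * 0.99542898 * 0.03228000 - 44.2000 * 0.99941707 * 0.02946607 = 0.0206

Answer: Price = 0.0206


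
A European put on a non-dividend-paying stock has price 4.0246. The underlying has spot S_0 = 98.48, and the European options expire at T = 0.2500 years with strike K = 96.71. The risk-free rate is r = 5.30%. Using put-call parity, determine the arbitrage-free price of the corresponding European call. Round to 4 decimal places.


Answer: Call price = 7.0676

Derivation:
Put-call parity: C - P = S_0 * exp(-qT) - K * exp(-rT).
S_0 * exp(-qT) = 98.4800 * 1.00000000 = 98.48000000
K * exp(-rT) = 96.7100 * 0.98683739 = 95.43704445
C = P + S*exp(-qT) - K*exp(-rT)
C = 4.0246 + 98.48000000 - 95.43704445 = 7.0676


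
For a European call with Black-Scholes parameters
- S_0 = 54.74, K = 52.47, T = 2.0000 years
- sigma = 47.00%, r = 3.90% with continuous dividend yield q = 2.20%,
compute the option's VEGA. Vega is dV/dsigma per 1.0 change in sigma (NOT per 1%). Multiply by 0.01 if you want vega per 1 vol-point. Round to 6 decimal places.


Answer: Vega = 26.741868

Derivation:
d1 = 0.4472121299; d2 = -0.2174682444
phi(d1) = 0.3609781395; exp(-qT) = 0.9569539575; exp(-rT) = 0.9249644265
Vega = S * exp(-qT) * phi(d1) * sqrt(T) = 54.7400 * 0.9569539575 * 0.3609781395 * 1.4142135624 = 26.741868


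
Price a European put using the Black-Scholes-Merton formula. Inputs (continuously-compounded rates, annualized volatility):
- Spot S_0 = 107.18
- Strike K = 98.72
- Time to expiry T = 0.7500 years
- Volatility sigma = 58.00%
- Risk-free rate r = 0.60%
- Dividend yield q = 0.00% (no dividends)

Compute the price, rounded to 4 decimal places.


Answer: Price = 16.2157

Derivation:
d1 = (ln(S/K) + (r - q + 0.5*sigma^2) * T) / (sigma * sqrt(T)) = 0.42379919
d2 = d1 - sigma * sqrt(T) = -0.07849554
exp(-rT) = 0.99551011; exp(-qT) = 1.00000000
P = K * exp(-rT) * N(-d2) - S_0 * exp(-qT) * N(-d1)
N(-d1) = 0.33585613; N(-d2) = 0.53128306
P = 98.7200 * 0.99551011 * 0.53128306 - 107.1800 * 1.00000000 * 0.33585613 = 16.2157


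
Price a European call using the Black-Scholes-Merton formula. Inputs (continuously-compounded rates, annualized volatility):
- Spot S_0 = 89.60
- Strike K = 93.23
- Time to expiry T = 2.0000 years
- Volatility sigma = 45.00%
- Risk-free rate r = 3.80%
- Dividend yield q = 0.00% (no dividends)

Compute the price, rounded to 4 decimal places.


d1 = (ln(S/K) + (r - q + 0.5*sigma^2) * T) / (sigma * sqrt(T)) = 0.37521563
d2 = d1 - sigma * sqrt(T) = -0.26118048
exp(-rT) = 0.92681621; exp(-qT) = 1.00000000
C = S_0 * exp(-qT) * N(d1) - K * exp(-rT) * N(d2)
N(d1) = 0.64624994; N(d2) = 0.39697667
C = 89.6000 * 1.00000000 * 0.64624994 - 93.2300 * 0.92681621 * 0.39697667 = 23.6024

Answer: Price = 23.6024


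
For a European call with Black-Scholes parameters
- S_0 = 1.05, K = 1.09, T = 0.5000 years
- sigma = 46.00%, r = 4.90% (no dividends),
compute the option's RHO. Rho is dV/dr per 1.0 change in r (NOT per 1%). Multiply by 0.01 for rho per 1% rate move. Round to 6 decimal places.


d1 = 0.1230134235; d2 = -0.2022556958
phi(d1) = 0.3959352131; exp(-qT) = 1.0000000000; exp(-rT) = 0.9757976889
N(d2) = 0.4198584169
Rho = K*T*exp(-rT)*N(d2) = 1.0900 * 0.5000 * 0.9757976889 * 0.4198584169 = 0.223285

Answer: Rho = 0.223285


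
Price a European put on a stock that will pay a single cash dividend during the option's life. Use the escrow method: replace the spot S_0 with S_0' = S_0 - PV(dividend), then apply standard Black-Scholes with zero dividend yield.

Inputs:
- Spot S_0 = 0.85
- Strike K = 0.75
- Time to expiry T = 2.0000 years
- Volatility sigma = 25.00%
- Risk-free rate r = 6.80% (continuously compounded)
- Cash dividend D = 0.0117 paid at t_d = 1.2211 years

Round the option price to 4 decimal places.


Answer: Price = 0.0369

Derivation:
PV(D) = D * exp(-r * t_d) = 0.0117 * 0.92031912 = 0.01076773
S_0' = S_0 - PV(D) = 0.8500 - 0.01076773 = 0.83923227
d1 = (ln(S_0'/K) + (r + sigma^2/2)*T) / (sigma*sqrt(T)) = 0.87939844
d2 = d1 - sigma*sqrt(T) = 0.52584505
exp(-rT) = 0.87284263
N(-d1) = 0.18959264; N(-d2) = 0.29949794
P = K * exp(-rT) * N(-d2) - S_0' * N(-d1) = 0.7500 * 0.87284263 * 0.29949794 - 0.83923227 * 0.18959264 = 0.0369


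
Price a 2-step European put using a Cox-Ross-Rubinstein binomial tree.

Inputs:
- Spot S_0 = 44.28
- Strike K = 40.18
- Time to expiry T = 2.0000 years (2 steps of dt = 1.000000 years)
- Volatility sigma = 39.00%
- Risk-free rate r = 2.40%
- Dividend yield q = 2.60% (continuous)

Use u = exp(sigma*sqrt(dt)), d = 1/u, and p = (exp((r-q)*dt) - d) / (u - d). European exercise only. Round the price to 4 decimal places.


dt = T/N = 1.000000
u = exp(sigma*sqrt(dt)) = 1.476981; d = 1/u = 0.677057
p = (exp((r-q)*dt) - d) / (u - d) = 0.401220
Discount per step: exp(-r*dt) = 0.976286
Stock lattice S(k, i) with i counting down-moves:
  k=0: S(0,0) = 44.2800
  k=1: S(1,0) = 65.4007; S(1,1) = 29.9801
  k=2: S(2,0) = 96.5956; S(2,1) = 44.2800; S(2,2) = 20.2982
Terminal payoffs V(N, i) = max(K - S_T, 0):
  V(2,0) = 0.000000; V(2,1) = 0.000000; V(2,2) = 19.881782
Backward induction: V(k, i) = exp(-r*dt) * [p * V(k+1, i) + (1-p) * V(k+1, i+1)].
  V(1,0) = exp(-r*dt) * [p*0.000000 + (1-p)*0.000000] = 0.000000
  V(1,1) = exp(-r*dt) * [p*0.000000 + (1-p)*19.881782] = 11.622508
  V(0,0) = exp(-r*dt) * [p*0.000000 + (1-p)*11.622508] = 6.794295

Answer: Price = V(0,0) = 6.7943


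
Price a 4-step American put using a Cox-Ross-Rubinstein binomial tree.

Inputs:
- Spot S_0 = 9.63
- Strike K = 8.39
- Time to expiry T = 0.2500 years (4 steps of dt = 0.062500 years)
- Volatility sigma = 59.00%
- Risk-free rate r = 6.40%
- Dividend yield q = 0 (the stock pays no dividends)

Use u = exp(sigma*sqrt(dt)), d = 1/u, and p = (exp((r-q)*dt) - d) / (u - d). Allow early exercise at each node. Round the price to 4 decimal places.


dt = T/N = 0.062500
u = exp(sigma*sqrt(dt)) = 1.158933; d = 1/u = 0.862862
p = (exp((r-q)*dt) - d) / (u - d) = 0.476729
Discount per step: exp(-r*dt) = 0.996008
Stock lattice S(k, i) with i counting down-moves:
  k=0: S(0,0) = 9.6300
  k=1: S(1,0) = 11.1605; S(1,1) = 8.3094
  k=2: S(2,0) = 12.9343; S(2,1) = 9.6300; S(2,2) = 7.1698
  k=3: S(3,0) = 14.9900; S(3,1) = 11.1605; S(3,2) = 8.3094; S(3,3) = 6.1866
  k=4: S(4,0) = 17.3724; S(4,1) = 12.9343; S(4,2) = 9.6300; S(4,3) = 7.1698; S(4,4) = 5.3382
Terminal payoffs V(N, i) = max(K - S_T, 0):
  V(4,0) = 0.000000; V(4,1) = 0.000000; V(4,2) = 0.000000; V(4,3) = 1.220161; V(4,4) = 3.051828
Backward induction: V(k, i) = exp(-r*dt) * [p * V(k+1, i) + (1-p) * V(k+1, i+1)]; then take max(V_cont, immediate exercise) for American.
  V(3,0) = exp(-r*dt) * [p*0.000000 + (1-p)*0.000000] = 0.000000; exercise = 0.000000; V(3,0) = max -> 0.000000
  V(3,1) = exp(-r*dt) * [p*0.000000 + (1-p)*0.000000] = 0.000000; exercise = 0.000000; V(3,1) = max -> 0.000000
  V(3,2) = exp(-r*dt) * [p*0.000000 + (1-p)*1.220161] = 0.635926; exercise = 0.080635; V(3,2) = max -> 0.635926
  V(3,3) = exp(-r*dt) * [p*1.220161 + (1-p)*3.051828] = 2.169922; exercise = 2.203415; V(3,3) = max -> 2.203415
  V(2,0) = exp(-r*dt) * [p*0.000000 + (1-p)*0.000000] = 0.000000; exercise = 0.000000; V(2,0) = max -> 0.000000
  V(2,1) = exp(-r*dt) * [p*0.000000 + (1-p)*0.635926] = 0.331433; exercise = 0.000000; V(2,1) = max -> 0.331433
  V(2,2) = exp(-r*dt) * [p*0.635926 + (1-p)*2.203415] = 1.450335; exercise = 1.220161; V(2,2) = max -> 1.450335
  V(1,0) = exp(-r*dt) * [p*0.000000 + (1-p)*0.331433] = 0.172737; exercise = 0.000000; V(1,0) = max -> 0.172737
  V(1,1) = exp(-r*dt) * [p*0.331433 + (1-p)*1.450335] = 0.913261; exercise = 0.080635; V(1,1) = max -> 0.913261
  V(0,0) = exp(-r*dt) * [p*0.172737 + (1-p)*0.913261] = 0.557995; exercise = 0.000000; V(0,0) = max -> 0.557995

Answer: Price = V(0,0) = 0.5580
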